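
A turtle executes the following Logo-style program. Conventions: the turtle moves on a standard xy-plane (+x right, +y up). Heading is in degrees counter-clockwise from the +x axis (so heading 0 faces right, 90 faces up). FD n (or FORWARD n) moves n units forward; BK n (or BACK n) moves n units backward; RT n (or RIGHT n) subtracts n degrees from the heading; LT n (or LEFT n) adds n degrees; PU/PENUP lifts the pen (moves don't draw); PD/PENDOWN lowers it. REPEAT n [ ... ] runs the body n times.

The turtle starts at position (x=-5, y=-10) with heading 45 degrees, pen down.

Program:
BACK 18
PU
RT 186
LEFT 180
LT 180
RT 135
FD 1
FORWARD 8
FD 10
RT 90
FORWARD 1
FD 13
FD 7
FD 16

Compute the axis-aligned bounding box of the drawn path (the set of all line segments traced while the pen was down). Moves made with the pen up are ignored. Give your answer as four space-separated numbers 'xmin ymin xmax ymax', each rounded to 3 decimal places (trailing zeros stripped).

Answer: -17.728 -22.728 -5 -10

Derivation:
Executing turtle program step by step:
Start: pos=(-5,-10), heading=45, pen down
BK 18: (-5,-10) -> (-17.728,-22.728) [heading=45, draw]
PU: pen up
RT 186: heading 45 -> 219
LT 180: heading 219 -> 39
LT 180: heading 39 -> 219
RT 135: heading 219 -> 84
FD 1: (-17.728,-22.728) -> (-17.623,-21.733) [heading=84, move]
FD 8: (-17.623,-21.733) -> (-16.787,-13.777) [heading=84, move]
FD 10: (-16.787,-13.777) -> (-15.742,-3.832) [heading=84, move]
RT 90: heading 84 -> 354
FD 1: (-15.742,-3.832) -> (-14.747,-3.937) [heading=354, move]
FD 13: (-14.747,-3.937) -> (-1.819,-5.295) [heading=354, move]
FD 7: (-1.819,-5.295) -> (5.143,-6.027) [heading=354, move]
FD 16: (5.143,-6.027) -> (21.055,-7.7) [heading=354, move]
Final: pos=(21.055,-7.7), heading=354, 1 segment(s) drawn

Segment endpoints: x in {-17.728, -5}, y in {-22.728, -10}
xmin=-17.728, ymin=-22.728, xmax=-5, ymax=-10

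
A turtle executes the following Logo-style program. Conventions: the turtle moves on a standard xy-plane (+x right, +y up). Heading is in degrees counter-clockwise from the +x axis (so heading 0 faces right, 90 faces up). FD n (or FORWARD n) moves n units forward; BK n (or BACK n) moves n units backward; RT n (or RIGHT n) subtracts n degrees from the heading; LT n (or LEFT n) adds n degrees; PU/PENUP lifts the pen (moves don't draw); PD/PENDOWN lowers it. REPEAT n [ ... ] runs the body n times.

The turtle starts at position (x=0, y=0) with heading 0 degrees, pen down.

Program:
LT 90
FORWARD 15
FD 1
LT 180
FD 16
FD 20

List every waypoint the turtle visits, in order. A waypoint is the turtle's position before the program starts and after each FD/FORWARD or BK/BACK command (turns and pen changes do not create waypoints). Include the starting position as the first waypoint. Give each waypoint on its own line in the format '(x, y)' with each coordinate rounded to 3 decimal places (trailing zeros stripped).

Answer: (0, 0)
(0, 15)
(0, 16)
(0, 0)
(0, -20)

Derivation:
Executing turtle program step by step:
Start: pos=(0,0), heading=0, pen down
LT 90: heading 0 -> 90
FD 15: (0,0) -> (0,15) [heading=90, draw]
FD 1: (0,15) -> (0,16) [heading=90, draw]
LT 180: heading 90 -> 270
FD 16: (0,16) -> (0,0) [heading=270, draw]
FD 20: (0,0) -> (0,-20) [heading=270, draw]
Final: pos=(0,-20), heading=270, 4 segment(s) drawn
Waypoints (5 total):
(0, 0)
(0, 15)
(0, 16)
(0, 0)
(0, -20)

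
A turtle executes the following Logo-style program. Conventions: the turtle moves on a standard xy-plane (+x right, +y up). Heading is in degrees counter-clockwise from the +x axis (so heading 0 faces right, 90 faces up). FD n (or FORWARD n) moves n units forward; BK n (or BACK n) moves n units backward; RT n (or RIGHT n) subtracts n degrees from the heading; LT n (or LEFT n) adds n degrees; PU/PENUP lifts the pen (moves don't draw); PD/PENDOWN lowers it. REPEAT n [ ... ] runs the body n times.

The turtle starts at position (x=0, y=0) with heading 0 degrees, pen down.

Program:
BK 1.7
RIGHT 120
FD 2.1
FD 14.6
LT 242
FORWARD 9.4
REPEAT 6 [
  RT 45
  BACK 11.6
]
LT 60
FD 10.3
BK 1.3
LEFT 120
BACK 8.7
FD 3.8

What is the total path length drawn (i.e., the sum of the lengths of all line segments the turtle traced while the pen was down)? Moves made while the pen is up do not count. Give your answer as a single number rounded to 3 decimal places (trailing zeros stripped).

Answer: 121.5

Derivation:
Executing turtle program step by step:
Start: pos=(0,0), heading=0, pen down
BK 1.7: (0,0) -> (-1.7,0) [heading=0, draw]
RT 120: heading 0 -> 240
FD 2.1: (-1.7,0) -> (-2.75,-1.819) [heading=240, draw]
FD 14.6: (-2.75,-1.819) -> (-10.05,-14.463) [heading=240, draw]
LT 242: heading 240 -> 122
FD 9.4: (-10.05,-14.463) -> (-15.031,-6.491) [heading=122, draw]
REPEAT 6 [
  -- iteration 1/6 --
  RT 45: heading 122 -> 77
  BK 11.6: (-15.031,-6.491) -> (-17.641,-17.794) [heading=77, draw]
  -- iteration 2/6 --
  RT 45: heading 77 -> 32
  BK 11.6: (-17.641,-17.794) -> (-27.478,-23.941) [heading=32, draw]
  -- iteration 3/6 --
  RT 45: heading 32 -> 347
  BK 11.6: (-27.478,-23.941) -> (-38.781,-21.331) [heading=347, draw]
  -- iteration 4/6 --
  RT 45: heading 347 -> 302
  BK 11.6: (-38.781,-21.331) -> (-44.928,-11.494) [heading=302, draw]
  -- iteration 5/6 --
  RT 45: heading 302 -> 257
  BK 11.6: (-44.928,-11.494) -> (-42.318,-0.191) [heading=257, draw]
  -- iteration 6/6 --
  RT 45: heading 257 -> 212
  BK 11.6: (-42.318,-0.191) -> (-32.481,5.956) [heading=212, draw]
]
LT 60: heading 212 -> 272
FD 10.3: (-32.481,5.956) -> (-32.122,-4.338) [heading=272, draw]
BK 1.3: (-32.122,-4.338) -> (-32.167,-3.039) [heading=272, draw]
LT 120: heading 272 -> 32
BK 8.7: (-32.167,-3.039) -> (-39.545,-7.649) [heading=32, draw]
FD 3.8: (-39.545,-7.649) -> (-36.322,-5.635) [heading=32, draw]
Final: pos=(-36.322,-5.635), heading=32, 14 segment(s) drawn

Segment lengths:
  seg 1: (0,0) -> (-1.7,0), length = 1.7
  seg 2: (-1.7,0) -> (-2.75,-1.819), length = 2.1
  seg 3: (-2.75,-1.819) -> (-10.05,-14.463), length = 14.6
  seg 4: (-10.05,-14.463) -> (-15.031,-6.491), length = 9.4
  seg 5: (-15.031,-6.491) -> (-17.641,-17.794), length = 11.6
  seg 6: (-17.641,-17.794) -> (-27.478,-23.941), length = 11.6
  seg 7: (-27.478,-23.941) -> (-38.781,-21.331), length = 11.6
  seg 8: (-38.781,-21.331) -> (-44.928,-11.494), length = 11.6
  seg 9: (-44.928,-11.494) -> (-42.318,-0.191), length = 11.6
  seg 10: (-42.318,-0.191) -> (-32.481,5.956), length = 11.6
  seg 11: (-32.481,5.956) -> (-32.122,-4.338), length = 10.3
  seg 12: (-32.122,-4.338) -> (-32.167,-3.039), length = 1.3
  seg 13: (-32.167,-3.039) -> (-39.545,-7.649), length = 8.7
  seg 14: (-39.545,-7.649) -> (-36.322,-5.635), length = 3.8
Total = 121.5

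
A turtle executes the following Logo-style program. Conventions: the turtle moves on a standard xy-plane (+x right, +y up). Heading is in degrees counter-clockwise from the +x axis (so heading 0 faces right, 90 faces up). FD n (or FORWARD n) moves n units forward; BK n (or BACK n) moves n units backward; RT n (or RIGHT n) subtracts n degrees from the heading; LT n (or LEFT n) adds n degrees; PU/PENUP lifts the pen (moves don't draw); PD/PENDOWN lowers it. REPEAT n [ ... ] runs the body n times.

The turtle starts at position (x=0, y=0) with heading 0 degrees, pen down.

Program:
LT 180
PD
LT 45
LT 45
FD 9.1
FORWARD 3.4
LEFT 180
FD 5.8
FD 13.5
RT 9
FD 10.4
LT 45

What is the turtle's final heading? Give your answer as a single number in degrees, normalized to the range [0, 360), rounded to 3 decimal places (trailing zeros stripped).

Answer: 126

Derivation:
Executing turtle program step by step:
Start: pos=(0,0), heading=0, pen down
LT 180: heading 0 -> 180
PD: pen down
LT 45: heading 180 -> 225
LT 45: heading 225 -> 270
FD 9.1: (0,0) -> (0,-9.1) [heading=270, draw]
FD 3.4: (0,-9.1) -> (0,-12.5) [heading=270, draw]
LT 180: heading 270 -> 90
FD 5.8: (0,-12.5) -> (0,-6.7) [heading=90, draw]
FD 13.5: (0,-6.7) -> (0,6.8) [heading=90, draw]
RT 9: heading 90 -> 81
FD 10.4: (0,6.8) -> (1.627,17.072) [heading=81, draw]
LT 45: heading 81 -> 126
Final: pos=(1.627,17.072), heading=126, 5 segment(s) drawn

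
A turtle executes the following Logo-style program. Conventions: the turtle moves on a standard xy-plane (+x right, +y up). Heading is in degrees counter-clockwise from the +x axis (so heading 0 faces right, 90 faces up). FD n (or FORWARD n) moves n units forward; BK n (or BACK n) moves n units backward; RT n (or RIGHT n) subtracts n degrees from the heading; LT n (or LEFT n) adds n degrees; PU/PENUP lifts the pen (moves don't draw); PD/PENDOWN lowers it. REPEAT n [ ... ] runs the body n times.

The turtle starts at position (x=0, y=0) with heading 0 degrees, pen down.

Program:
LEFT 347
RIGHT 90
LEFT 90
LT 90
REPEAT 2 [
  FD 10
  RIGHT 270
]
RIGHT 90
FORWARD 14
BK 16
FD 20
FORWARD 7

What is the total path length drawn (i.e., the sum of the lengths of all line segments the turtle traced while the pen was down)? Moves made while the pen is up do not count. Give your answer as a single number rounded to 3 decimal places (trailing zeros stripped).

Answer: 77

Derivation:
Executing turtle program step by step:
Start: pos=(0,0), heading=0, pen down
LT 347: heading 0 -> 347
RT 90: heading 347 -> 257
LT 90: heading 257 -> 347
LT 90: heading 347 -> 77
REPEAT 2 [
  -- iteration 1/2 --
  FD 10: (0,0) -> (2.25,9.744) [heading=77, draw]
  RT 270: heading 77 -> 167
  -- iteration 2/2 --
  FD 10: (2.25,9.744) -> (-7.494,11.993) [heading=167, draw]
  RT 270: heading 167 -> 257
]
RT 90: heading 257 -> 167
FD 14: (-7.494,11.993) -> (-21.135,15.143) [heading=167, draw]
BK 16: (-21.135,15.143) -> (-5.545,11.543) [heading=167, draw]
FD 20: (-5.545,11.543) -> (-25.033,16.042) [heading=167, draw]
FD 7: (-25.033,16.042) -> (-31.853,17.617) [heading=167, draw]
Final: pos=(-31.853,17.617), heading=167, 6 segment(s) drawn

Segment lengths:
  seg 1: (0,0) -> (2.25,9.744), length = 10
  seg 2: (2.25,9.744) -> (-7.494,11.993), length = 10
  seg 3: (-7.494,11.993) -> (-21.135,15.143), length = 14
  seg 4: (-21.135,15.143) -> (-5.545,11.543), length = 16
  seg 5: (-5.545,11.543) -> (-25.033,16.042), length = 20
  seg 6: (-25.033,16.042) -> (-31.853,17.617), length = 7
Total = 77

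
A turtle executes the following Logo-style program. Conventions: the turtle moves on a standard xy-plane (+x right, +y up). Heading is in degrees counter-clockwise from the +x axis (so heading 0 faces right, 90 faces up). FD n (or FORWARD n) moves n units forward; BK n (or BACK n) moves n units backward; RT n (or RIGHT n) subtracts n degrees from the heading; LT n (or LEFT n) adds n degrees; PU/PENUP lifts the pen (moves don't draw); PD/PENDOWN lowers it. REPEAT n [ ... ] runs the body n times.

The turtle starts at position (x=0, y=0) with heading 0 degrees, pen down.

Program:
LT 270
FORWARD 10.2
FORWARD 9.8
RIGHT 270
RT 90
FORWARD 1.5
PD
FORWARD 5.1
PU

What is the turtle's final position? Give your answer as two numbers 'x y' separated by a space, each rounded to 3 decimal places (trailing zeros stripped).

Executing turtle program step by step:
Start: pos=(0,0), heading=0, pen down
LT 270: heading 0 -> 270
FD 10.2: (0,0) -> (0,-10.2) [heading=270, draw]
FD 9.8: (0,-10.2) -> (0,-20) [heading=270, draw]
RT 270: heading 270 -> 0
RT 90: heading 0 -> 270
FD 1.5: (0,-20) -> (0,-21.5) [heading=270, draw]
PD: pen down
FD 5.1: (0,-21.5) -> (0,-26.6) [heading=270, draw]
PU: pen up
Final: pos=(0,-26.6), heading=270, 4 segment(s) drawn

Answer: 0 -26.6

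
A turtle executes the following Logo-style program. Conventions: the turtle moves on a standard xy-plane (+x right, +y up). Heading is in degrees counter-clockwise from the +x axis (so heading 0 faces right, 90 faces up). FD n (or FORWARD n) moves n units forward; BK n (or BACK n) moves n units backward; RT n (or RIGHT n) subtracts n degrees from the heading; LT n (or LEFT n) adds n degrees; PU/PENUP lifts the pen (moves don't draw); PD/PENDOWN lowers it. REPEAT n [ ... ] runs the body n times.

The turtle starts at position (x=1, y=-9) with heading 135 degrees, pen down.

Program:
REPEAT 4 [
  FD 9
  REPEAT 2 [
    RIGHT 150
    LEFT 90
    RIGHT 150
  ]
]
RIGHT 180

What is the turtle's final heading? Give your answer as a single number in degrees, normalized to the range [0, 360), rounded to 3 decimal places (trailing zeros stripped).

Answer: 75

Derivation:
Executing turtle program step by step:
Start: pos=(1,-9), heading=135, pen down
REPEAT 4 [
  -- iteration 1/4 --
  FD 9: (1,-9) -> (-5.364,-2.636) [heading=135, draw]
  REPEAT 2 [
    -- iteration 1/2 --
    RT 150: heading 135 -> 345
    LT 90: heading 345 -> 75
    RT 150: heading 75 -> 285
    -- iteration 2/2 --
    RT 150: heading 285 -> 135
    LT 90: heading 135 -> 225
    RT 150: heading 225 -> 75
  ]
  -- iteration 2/4 --
  FD 9: (-5.364,-2.636) -> (-3.035,6.057) [heading=75, draw]
  REPEAT 2 [
    -- iteration 1/2 --
    RT 150: heading 75 -> 285
    LT 90: heading 285 -> 15
    RT 150: heading 15 -> 225
    -- iteration 2/2 --
    RT 150: heading 225 -> 75
    LT 90: heading 75 -> 165
    RT 150: heading 165 -> 15
  ]
  -- iteration 3/4 --
  FD 9: (-3.035,6.057) -> (5.659,8.387) [heading=15, draw]
  REPEAT 2 [
    -- iteration 1/2 --
    RT 150: heading 15 -> 225
    LT 90: heading 225 -> 315
    RT 150: heading 315 -> 165
    -- iteration 2/2 --
    RT 150: heading 165 -> 15
    LT 90: heading 15 -> 105
    RT 150: heading 105 -> 315
  ]
  -- iteration 4/4 --
  FD 9: (5.659,8.387) -> (12.023,2.023) [heading=315, draw]
  REPEAT 2 [
    -- iteration 1/2 --
    RT 150: heading 315 -> 165
    LT 90: heading 165 -> 255
    RT 150: heading 255 -> 105
    -- iteration 2/2 --
    RT 150: heading 105 -> 315
    LT 90: heading 315 -> 45
    RT 150: heading 45 -> 255
  ]
]
RT 180: heading 255 -> 75
Final: pos=(12.023,2.023), heading=75, 4 segment(s) drawn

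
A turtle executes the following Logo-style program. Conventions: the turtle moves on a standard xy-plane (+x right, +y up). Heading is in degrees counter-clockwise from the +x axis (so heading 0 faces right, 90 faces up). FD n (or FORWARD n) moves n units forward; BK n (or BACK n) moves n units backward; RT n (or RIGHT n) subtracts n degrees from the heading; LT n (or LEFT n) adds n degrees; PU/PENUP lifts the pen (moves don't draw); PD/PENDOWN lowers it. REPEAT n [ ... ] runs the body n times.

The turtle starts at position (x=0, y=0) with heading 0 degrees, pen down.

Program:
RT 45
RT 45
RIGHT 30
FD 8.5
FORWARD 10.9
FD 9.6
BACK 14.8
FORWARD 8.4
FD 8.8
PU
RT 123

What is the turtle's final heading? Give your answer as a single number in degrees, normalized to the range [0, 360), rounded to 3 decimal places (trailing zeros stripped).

Executing turtle program step by step:
Start: pos=(0,0), heading=0, pen down
RT 45: heading 0 -> 315
RT 45: heading 315 -> 270
RT 30: heading 270 -> 240
FD 8.5: (0,0) -> (-4.25,-7.361) [heading=240, draw]
FD 10.9: (-4.25,-7.361) -> (-9.7,-16.801) [heading=240, draw]
FD 9.6: (-9.7,-16.801) -> (-14.5,-25.115) [heading=240, draw]
BK 14.8: (-14.5,-25.115) -> (-7.1,-12.298) [heading=240, draw]
FD 8.4: (-7.1,-12.298) -> (-11.3,-19.572) [heading=240, draw]
FD 8.8: (-11.3,-19.572) -> (-15.7,-27.193) [heading=240, draw]
PU: pen up
RT 123: heading 240 -> 117
Final: pos=(-15.7,-27.193), heading=117, 6 segment(s) drawn

Answer: 117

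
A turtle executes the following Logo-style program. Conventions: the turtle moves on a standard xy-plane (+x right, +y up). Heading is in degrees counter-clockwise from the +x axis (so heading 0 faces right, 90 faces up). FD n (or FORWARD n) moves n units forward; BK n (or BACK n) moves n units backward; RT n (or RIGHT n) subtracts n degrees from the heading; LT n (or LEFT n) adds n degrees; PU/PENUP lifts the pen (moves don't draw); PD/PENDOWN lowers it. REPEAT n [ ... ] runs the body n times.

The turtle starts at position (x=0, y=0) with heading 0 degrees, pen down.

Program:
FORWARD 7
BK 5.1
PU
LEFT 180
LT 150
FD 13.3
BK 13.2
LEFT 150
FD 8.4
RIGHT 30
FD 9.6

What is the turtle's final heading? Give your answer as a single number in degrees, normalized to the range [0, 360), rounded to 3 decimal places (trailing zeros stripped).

Answer: 90

Derivation:
Executing turtle program step by step:
Start: pos=(0,0), heading=0, pen down
FD 7: (0,0) -> (7,0) [heading=0, draw]
BK 5.1: (7,0) -> (1.9,0) [heading=0, draw]
PU: pen up
LT 180: heading 0 -> 180
LT 150: heading 180 -> 330
FD 13.3: (1.9,0) -> (13.418,-6.65) [heading=330, move]
BK 13.2: (13.418,-6.65) -> (1.987,-0.05) [heading=330, move]
LT 150: heading 330 -> 120
FD 8.4: (1.987,-0.05) -> (-2.213,7.225) [heading=120, move]
RT 30: heading 120 -> 90
FD 9.6: (-2.213,7.225) -> (-2.213,16.825) [heading=90, move]
Final: pos=(-2.213,16.825), heading=90, 2 segment(s) drawn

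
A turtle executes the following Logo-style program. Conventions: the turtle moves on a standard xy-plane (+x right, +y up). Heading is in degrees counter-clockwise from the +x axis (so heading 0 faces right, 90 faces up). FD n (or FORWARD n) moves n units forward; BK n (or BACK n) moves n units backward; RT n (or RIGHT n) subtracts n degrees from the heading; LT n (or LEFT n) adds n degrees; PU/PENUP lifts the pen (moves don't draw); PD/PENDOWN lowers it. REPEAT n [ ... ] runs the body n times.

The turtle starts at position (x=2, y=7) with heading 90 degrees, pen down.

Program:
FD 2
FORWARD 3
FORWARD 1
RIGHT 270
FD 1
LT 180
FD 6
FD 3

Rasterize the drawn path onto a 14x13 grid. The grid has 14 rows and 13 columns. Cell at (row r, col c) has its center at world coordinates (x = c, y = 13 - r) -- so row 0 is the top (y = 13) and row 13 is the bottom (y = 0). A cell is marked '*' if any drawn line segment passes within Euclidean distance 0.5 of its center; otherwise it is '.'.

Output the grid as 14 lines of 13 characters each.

Answer: .**********..
..*..........
..*..........
..*..........
..*..........
..*..........
..*..........
.............
.............
.............
.............
.............
.............
.............

Derivation:
Segment 0: (2,7) -> (2,9)
Segment 1: (2,9) -> (2,12)
Segment 2: (2,12) -> (2,13)
Segment 3: (2,13) -> (1,13)
Segment 4: (1,13) -> (7,13)
Segment 5: (7,13) -> (10,13)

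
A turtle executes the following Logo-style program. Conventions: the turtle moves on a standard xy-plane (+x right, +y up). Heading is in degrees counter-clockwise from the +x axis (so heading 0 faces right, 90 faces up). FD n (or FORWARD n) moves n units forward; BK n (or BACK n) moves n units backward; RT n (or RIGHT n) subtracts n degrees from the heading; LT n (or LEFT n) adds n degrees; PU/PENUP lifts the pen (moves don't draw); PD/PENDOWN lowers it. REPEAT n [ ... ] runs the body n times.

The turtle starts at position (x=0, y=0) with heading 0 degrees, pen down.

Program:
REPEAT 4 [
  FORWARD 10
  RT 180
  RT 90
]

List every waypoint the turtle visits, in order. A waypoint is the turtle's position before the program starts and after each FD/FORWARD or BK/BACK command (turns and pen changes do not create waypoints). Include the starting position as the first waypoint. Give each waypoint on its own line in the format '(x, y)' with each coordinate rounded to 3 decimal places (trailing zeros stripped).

Answer: (0, 0)
(10, 0)
(10, 10)
(0, 10)
(0, 0)

Derivation:
Executing turtle program step by step:
Start: pos=(0,0), heading=0, pen down
REPEAT 4 [
  -- iteration 1/4 --
  FD 10: (0,0) -> (10,0) [heading=0, draw]
  RT 180: heading 0 -> 180
  RT 90: heading 180 -> 90
  -- iteration 2/4 --
  FD 10: (10,0) -> (10,10) [heading=90, draw]
  RT 180: heading 90 -> 270
  RT 90: heading 270 -> 180
  -- iteration 3/4 --
  FD 10: (10,10) -> (0,10) [heading=180, draw]
  RT 180: heading 180 -> 0
  RT 90: heading 0 -> 270
  -- iteration 4/4 --
  FD 10: (0,10) -> (0,0) [heading=270, draw]
  RT 180: heading 270 -> 90
  RT 90: heading 90 -> 0
]
Final: pos=(0,0), heading=0, 4 segment(s) drawn
Waypoints (5 total):
(0, 0)
(10, 0)
(10, 10)
(0, 10)
(0, 0)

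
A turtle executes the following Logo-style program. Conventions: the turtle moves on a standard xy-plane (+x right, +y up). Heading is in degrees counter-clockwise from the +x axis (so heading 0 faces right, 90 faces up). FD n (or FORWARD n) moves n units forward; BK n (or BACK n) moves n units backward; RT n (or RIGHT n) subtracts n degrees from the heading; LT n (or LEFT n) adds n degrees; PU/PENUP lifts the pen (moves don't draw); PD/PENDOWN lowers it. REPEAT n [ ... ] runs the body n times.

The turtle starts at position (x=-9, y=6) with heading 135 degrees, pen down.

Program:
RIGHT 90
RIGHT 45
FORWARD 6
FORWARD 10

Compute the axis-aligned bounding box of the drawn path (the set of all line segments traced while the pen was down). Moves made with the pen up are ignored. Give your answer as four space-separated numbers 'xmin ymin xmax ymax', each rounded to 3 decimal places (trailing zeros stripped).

Executing turtle program step by step:
Start: pos=(-9,6), heading=135, pen down
RT 90: heading 135 -> 45
RT 45: heading 45 -> 0
FD 6: (-9,6) -> (-3,6) [heading=0, draw]
FD 10: (-3,6) -> (7,6) [heading=0, draw]
Final: pos=(7,6), heading=0, 2 segment(s) drawn

Segment endpoints: x in {-9, -3, 7}, y in {6}
xmin=-9, ymin=6, xmax=7, ymax=6

Answer: -9 6 7 6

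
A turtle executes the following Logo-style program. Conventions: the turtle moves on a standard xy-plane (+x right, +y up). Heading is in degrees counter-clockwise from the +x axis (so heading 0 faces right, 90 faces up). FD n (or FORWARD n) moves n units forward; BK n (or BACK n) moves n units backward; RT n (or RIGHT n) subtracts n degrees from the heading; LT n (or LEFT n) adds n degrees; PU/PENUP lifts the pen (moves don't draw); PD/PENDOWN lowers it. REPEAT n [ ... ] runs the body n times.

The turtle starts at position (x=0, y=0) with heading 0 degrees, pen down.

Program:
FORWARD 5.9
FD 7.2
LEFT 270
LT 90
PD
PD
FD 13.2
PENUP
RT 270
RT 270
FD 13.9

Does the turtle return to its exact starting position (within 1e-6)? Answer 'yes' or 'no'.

Answer: no

Derivation:
Executing turtle program step by step:
Start: pos=(0,0), heading=0, pen down
FD 5.9: (0,0) -> (5.9,0) [heading=0, draw]
FD 7.2: (5.9,0) -> (13.1,0) [heading=0, draw]
LT 270: heading 0 -> 270
LT 90: heading 270 -> 0
PD: pen down
PD: pen down
FD 13.2: (13.1,0) -> (26.3,0) [heading=0, draw]
PU: pen up
RT 270: heading 0 -> 90
RT 270: heading 90 -> 180
FD 13.9: (26.3,0) -> (12.4,0) [heading=180, move]
Final: pos=(12.4,0), heading=180, 3 segment(s) drawn

Start position: (0, 0)
Final position: (12.4, 0)
Distance = 12.4; >= 1e-6 -> NOT closed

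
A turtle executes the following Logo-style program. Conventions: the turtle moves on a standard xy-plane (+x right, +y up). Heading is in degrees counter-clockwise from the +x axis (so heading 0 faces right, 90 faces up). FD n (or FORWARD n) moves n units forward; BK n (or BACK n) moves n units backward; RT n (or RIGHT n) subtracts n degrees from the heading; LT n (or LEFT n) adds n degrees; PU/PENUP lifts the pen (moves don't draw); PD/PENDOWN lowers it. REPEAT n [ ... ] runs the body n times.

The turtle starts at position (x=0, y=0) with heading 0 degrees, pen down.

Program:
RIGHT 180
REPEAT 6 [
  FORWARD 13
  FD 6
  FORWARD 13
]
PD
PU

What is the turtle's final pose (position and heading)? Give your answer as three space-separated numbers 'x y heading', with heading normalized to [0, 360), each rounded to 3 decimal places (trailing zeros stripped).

Executing turtle program step by step:
Start: pos=(0,0), heading=0, pen down
RT 180: heading 0 -> 180
REPEAT 6 [
  -- iteration 1/6 --
  FD 13: (0,0) -> (-13,0) [heading=180, draw]
  FD 6: (-13,0) -> (-19,0) [heading=180, draw]
  FD 13: (-19,0) -> (-32,0) [heading=180, draw]
  -- iteration 2/6 --
  FD 13: (-32,0) -> (-45,0) [heading=180, draw]
  FD 6: (-45,0) -> (-51,0) [heading=180, draw]
  FD 13: (-51,0) -> (-64,0) [heading=180, draw]
  -- iteration 3/6 --
  FD 13: (-64,0) -> (-77,0) [heading=180, draw]
  FD 6: (-77,0) -> (-83,0) [heading=180, draw]
  FD 13: (-83,0) -> (-96,0) [heading=180, draw]
  -- iteration 4/6 --
  FD 13: (-96,0) -> (-109,0) [heading=180, draw]
  FD 6: (-109,0) -> (-115,0) [heading=180, draw]
  FD 13: (-115,0) -> (-128,0) [heading=180, draw]
  -- iteration 5/6 --
  FD 13: (-128,0) -> (-141,0) [heading=180, draw]
  FD 6: (-141,0) -> (-147,0) [heading=180, draw]
  FD 13: (-147,0) -> (-160,0) [heading=180, draw]
  -- iteration 6/6 --
  FD 13: (-160,0) -> (-173,0) [heading=180, draw]
  FD 6: (-173,0) -> (-179,0) [heading=180, draw]
  FD 13: (-179,0) -> (-192,0) [heading=180, draw]
]
PD: pen down
PU: pen up
Final: pos=(-192,0), heading=180, 18 segment(s) drawn

Answer: -192 0 180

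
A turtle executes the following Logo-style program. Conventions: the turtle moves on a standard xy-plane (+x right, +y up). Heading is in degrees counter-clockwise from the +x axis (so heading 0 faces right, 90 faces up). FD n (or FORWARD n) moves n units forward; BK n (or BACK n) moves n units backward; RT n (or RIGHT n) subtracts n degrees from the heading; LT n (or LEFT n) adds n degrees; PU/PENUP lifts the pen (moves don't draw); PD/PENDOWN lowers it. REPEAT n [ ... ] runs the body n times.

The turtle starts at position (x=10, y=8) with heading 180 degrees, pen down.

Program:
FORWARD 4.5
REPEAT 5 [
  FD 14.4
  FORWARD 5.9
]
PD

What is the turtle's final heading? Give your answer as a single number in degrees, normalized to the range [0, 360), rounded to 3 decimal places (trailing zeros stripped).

Executing turtle program step by step:
Start: pos=(10,8), heading=180, pen down
FD 4.5: (10,8) -> (5.5,8) [heading=180, draw]
REPEAT 5 [
  -- iteration 1/5 --
  FD 14.4: (5.5,8) -> (-8.9,8) [heading=180, draw]
  FD 5.9: (-8.9,8) -> (-14.8,8) [heading=180, draw]
  -- iteration 2/5 --
  FD 14.4: (-14.8,8) -> (-29.2,8) [heading=180, draw]
  FD 5.9: (-29.2,8) -> (-35.1,8) [heading=180, draw]
  -- iteration 3/5 --
  FD 14.4: (-35.1,8) -> (-49.5,8) [heading=180, draw]
  FD 5.9: (-49.5,8) -> (-55.4,8) [heading=180, draw]
  -- iteration 4/5 --
  FD 14.4: (-55.4,8) -> (-69.8,8) [heading=180, draw]
  FD 5.9: (-69.8,8) -> (-75.7,8) [heading=180, draw]
  -- iteration 5/5 --
  FD 14.4: (-75.7,8) -> (-90.1,8) [heading=180, draw]
  FD 5.9: (-90.1,8) -> (-96,8) [heading=180, draw]
]
PD: pen down
Final: pos=(-96,8), heading=180, 11 segment(s) drawn

Answer: 180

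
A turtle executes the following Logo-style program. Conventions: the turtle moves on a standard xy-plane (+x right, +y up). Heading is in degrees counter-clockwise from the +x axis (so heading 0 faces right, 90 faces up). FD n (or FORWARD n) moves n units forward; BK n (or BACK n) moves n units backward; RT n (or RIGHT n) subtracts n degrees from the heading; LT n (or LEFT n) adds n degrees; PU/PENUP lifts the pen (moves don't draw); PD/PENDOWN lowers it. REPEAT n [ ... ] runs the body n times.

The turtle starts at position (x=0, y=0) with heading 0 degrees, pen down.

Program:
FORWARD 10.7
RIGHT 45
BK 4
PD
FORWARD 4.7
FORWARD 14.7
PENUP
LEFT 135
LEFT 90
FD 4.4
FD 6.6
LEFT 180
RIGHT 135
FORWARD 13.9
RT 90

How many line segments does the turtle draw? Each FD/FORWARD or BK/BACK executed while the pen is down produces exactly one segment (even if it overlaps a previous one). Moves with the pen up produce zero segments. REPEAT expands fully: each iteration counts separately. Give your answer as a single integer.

Executing turtle program step by step:
Start: pos=(0,0), heading=0, pen down
FD 10.7: (0,0) -> (10.7,0) [heading=0, draw]
RT 45: heading 0 -> 315
BK 4: (10.7,0) -> (7.872,2.828) [heading=315, draw]
PD: pen down
FD 4.7: (7.872,2.828) -> (11.195,-0.495) [heading=315, draw]
FD 14.7: (11.195,-0.495) -> (21.589,-10.889) [heading=315, draw]
PU: pen up
LT 135: heading 315 -> 90
LT 90: heading 90 -> 180
FD 4.4: (21.589,-10.889) -> (17.189,-10.889) [heading=180, move]
FD 6.6: (17.189,-10.889) -> (10.589,-10.889) [heading=180, move]
LT 180: heading 180 -> 0
RT 135: heading 0 -> 225
FD 13.9: (10.589,-10.889) -> (0.761,-20.718) [heading=225, move]
RT 90: heading 225 -> 135
Final: pos=(0.761,-20.718), heading=135, 4 segment(s) drawn
Segments drawn: 4

Answer: 4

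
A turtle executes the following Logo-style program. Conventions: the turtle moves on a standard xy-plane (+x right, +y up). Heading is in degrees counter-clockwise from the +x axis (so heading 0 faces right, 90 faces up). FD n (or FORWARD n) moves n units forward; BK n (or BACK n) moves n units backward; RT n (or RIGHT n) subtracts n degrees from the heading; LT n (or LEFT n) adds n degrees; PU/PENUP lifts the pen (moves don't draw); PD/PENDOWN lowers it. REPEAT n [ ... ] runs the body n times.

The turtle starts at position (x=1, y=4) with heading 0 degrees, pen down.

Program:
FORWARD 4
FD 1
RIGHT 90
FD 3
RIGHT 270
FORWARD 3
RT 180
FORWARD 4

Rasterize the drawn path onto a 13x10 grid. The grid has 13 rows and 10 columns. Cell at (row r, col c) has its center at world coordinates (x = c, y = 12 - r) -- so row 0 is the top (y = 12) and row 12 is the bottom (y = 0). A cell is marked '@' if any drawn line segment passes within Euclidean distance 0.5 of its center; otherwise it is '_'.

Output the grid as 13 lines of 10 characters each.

Answer: __________
__________
__________
__________
__________
__________
__________
__________
_@@@@@@___
______@___
______@___
_____@@@@@
__________

Derivation:
Segment 0: (1,4) -> (5,4)
Segment 1: (5,4) -> (6,4)
Segment 2: (6,4) -> (6,1)
Segment 3: (6,1) -> (9,1)
Segment 4: (9,1) -> (5,1)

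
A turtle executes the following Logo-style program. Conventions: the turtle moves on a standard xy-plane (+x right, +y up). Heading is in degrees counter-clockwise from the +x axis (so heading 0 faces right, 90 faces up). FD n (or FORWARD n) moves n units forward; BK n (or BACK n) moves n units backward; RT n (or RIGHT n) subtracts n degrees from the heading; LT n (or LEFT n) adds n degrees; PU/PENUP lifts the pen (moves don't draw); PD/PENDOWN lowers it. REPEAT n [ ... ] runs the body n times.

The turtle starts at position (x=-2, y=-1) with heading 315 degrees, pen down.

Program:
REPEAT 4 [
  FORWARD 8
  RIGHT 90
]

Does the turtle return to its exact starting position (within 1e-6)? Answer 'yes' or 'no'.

Answer: yes

Derivation:
Executing turtle program step by step:
Start: pos=(-2,-1), heading=315, pen down
REPEAT 4 [
  -- iteration 1/4 --
  FD 8: (-2,-1) -> (3.657,-6.657) [heading=315, draw]
  RT 90: heading 315 -> 225
  -- iteration 2/4 --
  FD 8: (3.657,-6.657) -> (-2,-12.314) [heading=225, draw]
  RT 90: heading 225 -> 135
  -- iteration 3/4 --
  FD 8: (-2,-12.314) -> (-7.657,-6.657) [heading=135, draw]
  RT 90: heading 135 -> 45
  -- iteration 4/4 --
  FD 8: (-7.657,-6.657) -> (-2,-1) [heading=45, draw]
  RT 90: heading 45 -> 315
]
Final: pos=(-2,-1), heading=315, 4 segment(s) drawn

Start position: (-2, -1)
Final position: (-2, -1)
Distance = 0; < 1e-6 -> CLOSED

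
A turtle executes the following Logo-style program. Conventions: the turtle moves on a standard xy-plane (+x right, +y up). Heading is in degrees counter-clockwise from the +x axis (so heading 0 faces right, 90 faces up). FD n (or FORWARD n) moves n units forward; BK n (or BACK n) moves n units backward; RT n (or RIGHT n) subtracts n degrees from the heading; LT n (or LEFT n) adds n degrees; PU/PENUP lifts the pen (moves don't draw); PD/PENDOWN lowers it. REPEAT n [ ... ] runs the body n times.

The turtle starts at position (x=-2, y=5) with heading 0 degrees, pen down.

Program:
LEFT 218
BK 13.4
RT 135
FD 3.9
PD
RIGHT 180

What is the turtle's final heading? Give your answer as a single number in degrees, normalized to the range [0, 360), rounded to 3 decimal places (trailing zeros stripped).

Answer: 263

Derivation:
Executing turtle program step by step:
Start: pos=(-2,5), heading=0, pen down
LT 218: heading 0 -> 218
BK 13.4: (-2,5) -> (8.559,13.25) [heading=218, draw]
RT 135: heading 218 -> 83
FD 3.9: (8.559,13.25) -> (9.035,17.121) [heading=83, draw]
PD: pen down
RT 180: heading 83 -> 263
Final: pos=(9.035,17.121), heading=263, 2 segment(s) drawn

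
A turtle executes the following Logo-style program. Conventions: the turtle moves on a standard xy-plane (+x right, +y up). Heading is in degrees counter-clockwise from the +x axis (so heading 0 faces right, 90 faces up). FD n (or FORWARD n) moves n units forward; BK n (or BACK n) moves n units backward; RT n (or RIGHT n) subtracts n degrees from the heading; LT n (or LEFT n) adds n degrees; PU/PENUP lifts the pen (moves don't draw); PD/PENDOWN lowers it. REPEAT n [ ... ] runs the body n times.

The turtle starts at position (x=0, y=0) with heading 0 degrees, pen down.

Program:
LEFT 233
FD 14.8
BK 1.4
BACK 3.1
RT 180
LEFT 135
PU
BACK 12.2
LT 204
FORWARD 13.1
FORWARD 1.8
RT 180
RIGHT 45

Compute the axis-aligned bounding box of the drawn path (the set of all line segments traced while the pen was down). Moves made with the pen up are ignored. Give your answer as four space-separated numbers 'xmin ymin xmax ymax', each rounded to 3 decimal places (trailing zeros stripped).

Executing turtle program step by step:
Start: pos=(0,0), heading=0, pen down
LT 233: heading 0 -> 233
FD 14.8: (0,0) -> (-8.907,-11.82) [heading=233, draw]
BK 1.4: (-8.907,-11.82) -> (-8.064,-10.702) [heading=233, draw]
BK 3.1: (-8.064,-10.702) -> (-6.199,-8.226) [heading=233, draw]
RT 180: heading 233 -> 53
LT 135: heading 53 -> 188
PU: pen up
BK 12.2: (-6.199,-8.226) -> (5.883,-6.528) [heading=188, move]
LT 204: heading 188 -> 32
FD 13.1: (5.883,-6.528) -> (16.992,0.414) [heading=32, move]
FD 1.8: (16.992,0.414) -> (18.518,1.368) [heading=32, move]
RT 180: heading 32 -> 212
RT 45: heading 212 -> 167
Final: pos=(18.518,1.368), heading=167, 3 segment(s) drawn

Segment endpoints: x in {-8.907, -8.064, -6.199, 0}, y in {-11.82, -10.702, -8.226, 0}
xmin=-8.907, ymin=-11.82, xmax=0, ymax=0

Answer: -8.907 -11.82 0 0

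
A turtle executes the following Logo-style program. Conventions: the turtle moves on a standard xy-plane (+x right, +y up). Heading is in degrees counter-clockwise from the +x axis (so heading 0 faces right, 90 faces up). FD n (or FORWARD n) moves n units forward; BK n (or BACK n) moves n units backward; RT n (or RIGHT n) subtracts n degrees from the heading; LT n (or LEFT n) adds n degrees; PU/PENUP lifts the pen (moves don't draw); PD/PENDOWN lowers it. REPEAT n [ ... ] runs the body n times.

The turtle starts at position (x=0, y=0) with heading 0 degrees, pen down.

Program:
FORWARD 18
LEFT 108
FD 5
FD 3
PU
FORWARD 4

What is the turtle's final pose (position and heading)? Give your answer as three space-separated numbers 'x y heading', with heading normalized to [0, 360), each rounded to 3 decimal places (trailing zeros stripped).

Executing turtle program step by step:
Start: pos=(0,0), heading=0, pen down
FD 18: (0,0) -> (18,0) [heading=0, draw]
LT 108: heading 0 -> 108
FD 5: (18,0) -> (16.455,4.755) [heading=108, draw]
FD 3: (16.455,4.755) -> (15.528,7.608) [heading=108, draw]
PU: pen up
FD 4: (15.528,7.608) -> (14.292,11.413) [heading=108, move]
Final: pos=(14.292,11.413), heading=108, 3 segment(s) drawn

Answer: 14.292 11.413 108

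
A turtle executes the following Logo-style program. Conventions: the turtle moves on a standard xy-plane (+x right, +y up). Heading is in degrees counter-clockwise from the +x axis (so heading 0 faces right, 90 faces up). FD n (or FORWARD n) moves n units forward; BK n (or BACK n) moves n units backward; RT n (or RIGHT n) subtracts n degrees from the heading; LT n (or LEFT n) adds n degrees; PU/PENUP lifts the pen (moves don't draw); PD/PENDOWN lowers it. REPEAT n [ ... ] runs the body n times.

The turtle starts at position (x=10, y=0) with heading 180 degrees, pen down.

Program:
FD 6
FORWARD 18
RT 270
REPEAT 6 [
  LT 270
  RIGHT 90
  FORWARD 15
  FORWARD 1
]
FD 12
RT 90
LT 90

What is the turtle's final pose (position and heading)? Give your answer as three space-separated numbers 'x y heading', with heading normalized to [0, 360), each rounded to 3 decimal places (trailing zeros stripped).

Executing turtle program step by step:
Start: pos=(10,0), heading=180, pen down
FD 6: (10,0) -> (4,0) [heading=180, draw]
FD 18: (4,0) -> (-14,0) [heading=180, draw]
RT 270: heading 180 -> 270
REPEAT 6 [
  -- iteration 1/6 --
  LT 270: heading 270 -> 180
  RT 90: heading 180 -> 90
  FD 15: (-14,0) -> (-14,15) [heading=90, draw]
  FD 1: (-14,15) -> (-14,16) [heading=90, draw]
  -- iteration 2/6 --
  LT 270: heading 90 -> 0
  RT 90: heading 0 -> 270
  FD 15: (-14,16) -> (-14,1) [heading=270, draw]
  FD 1: (-14,1) -> (-14,0) [heading=270, draw]
  -- iteration 3/6 --
  LT 270: heading 270 -> 180
  RT 90: heading 180 -> 90
  FD 15: (-14,0) -> (-14,15) [heading=90, draw]
  FD 1: (-14,15) -> (-14,16) [heading=90, draw]
  -- iteration 4/6 --
  LT 270: heading 90 -> 0
  RT 90: heading 0 -> 270
  FD 15: (-14,16) -> (-14,1) [heading=270, draw]
  FD 1: (-14,1) -> (-14,0) [heading=270, draw]
  -- iteration 5/6 --
  LT 270: heading 270 -> 180
  RT 90: heading 180 -> 90
  FD 15: (-14,0) -> (-14,15) [heading=90, draw]
  FD 1: (-14,15) -> (-14,16) [heading=90, draw]
  -- iteration 6/6 --
  LT 270: heading 90 -> 0
  RT 90: heading 0 -> 270
  FD 15: (-14,16) -> (-14,1) [heading=270, draw]
  FD 1: (-14,1) -> (-14,0) [heading=270, draw]
]
FD 12: (-14,0) -> (-14,-12) [heading=270, draw]
RT 90: heading 270 -> 180
LT 90: heading 180 -> 270
Final: pos=(-14,-12), heading=270, 15 segment(s) drawn

Answer: -14 -12 270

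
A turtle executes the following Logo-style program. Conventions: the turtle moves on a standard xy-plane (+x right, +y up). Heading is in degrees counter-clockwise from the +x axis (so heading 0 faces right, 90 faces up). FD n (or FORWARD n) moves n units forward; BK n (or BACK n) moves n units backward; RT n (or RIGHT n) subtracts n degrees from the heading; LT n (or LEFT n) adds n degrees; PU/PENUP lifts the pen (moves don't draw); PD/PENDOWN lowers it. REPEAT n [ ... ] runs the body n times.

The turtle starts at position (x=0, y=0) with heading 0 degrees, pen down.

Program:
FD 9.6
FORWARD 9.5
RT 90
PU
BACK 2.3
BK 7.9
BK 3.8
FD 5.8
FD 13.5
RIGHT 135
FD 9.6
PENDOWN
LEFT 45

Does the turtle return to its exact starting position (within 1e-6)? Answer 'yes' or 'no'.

Answer: no

Derivation:
Executing turtle program step by step:
Start: pos=(0,0), heading=0, pen down
FD 9.6: (0,0) -> (9.6,0) [heading=0, draw]
FD 9.5: (9.6,0) -> (19.1,0) [heading=0, draw]
RT 90: heading 0 -> 270
PU: pen up
BK 2.3: (19.1,0) -> (19.1,2.3) [heading=270, move]
BK 7.9: (19.1,2.3) -> (19.1,10.2) [heading=270, move]
BK 3.8: (19.1,10.2) -> (19.1,14) [heading=270, move]
FD 5.8: (19.1,14) -> (19.1,8.2) [heading=270, move]
FD 13.5: (19.1,8.2) -> (19.1,-5.3) [heading=270, move]
RT 135: heading 270 -> 135
FD 9.6: (19.1,-5.3) -> (12.312,1.488) [heading=135, move]
PD: pen down
LT 45: heading 135 -> 180
Final: pos=(12.312,1.488), heading=180, 2 segment(s) drawn

Start position: (0, 0)
Final position: (12.312, 1.488)
Distance = 12.401; >= 1e-6 -> NOT closed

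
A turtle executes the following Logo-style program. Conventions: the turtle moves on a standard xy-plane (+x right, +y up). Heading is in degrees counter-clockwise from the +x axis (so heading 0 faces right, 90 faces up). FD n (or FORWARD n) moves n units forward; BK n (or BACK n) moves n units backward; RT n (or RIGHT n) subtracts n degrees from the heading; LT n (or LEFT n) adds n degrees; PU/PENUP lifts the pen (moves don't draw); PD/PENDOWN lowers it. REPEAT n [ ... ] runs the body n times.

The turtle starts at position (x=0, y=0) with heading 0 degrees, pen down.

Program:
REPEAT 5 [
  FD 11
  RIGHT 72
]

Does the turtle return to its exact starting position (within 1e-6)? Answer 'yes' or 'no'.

Answer: yes

Derivation:
Executing turtle program step by step:
Start: pos=(0,0), heading=0, pen down
REPEAT 5 [
  -- iteration 1/5 --
  FD 11: (0,0) -> (11,0) [heading=0, draw]
  RT 72: heading 0 -> 288
  -- iteration 2/5 --
  FD 11: (11,0) -> (14.399,-10.462) [heading=288, draw]
  RT 72: heading 288 -> 216
  -- iteration 3/5 --
  FD 11: (14.399,-10.462) -> (5.5,-16.927) [heading=216, draw]
  RT 72: heading 216 -> 144
  -- iteration 4/5 --
  FD 11: (5.5,-16.927) -> (-3.399,-10.462) [heading=144, draw]
  RT 72: heading 144 -> 72
  -- iteration 5/5 --
  FD 11: (-3.399,-10.462) -> (0,0) [heading=72, draw]
  RT 72: heading 72 -> 0
]
Final: pos=(0,0), heading=0, 5 segment(s) drawn

Start position: (0, 0)
Final position: (0, 0)
Distance = 0; < 1e-6 -> CLOSED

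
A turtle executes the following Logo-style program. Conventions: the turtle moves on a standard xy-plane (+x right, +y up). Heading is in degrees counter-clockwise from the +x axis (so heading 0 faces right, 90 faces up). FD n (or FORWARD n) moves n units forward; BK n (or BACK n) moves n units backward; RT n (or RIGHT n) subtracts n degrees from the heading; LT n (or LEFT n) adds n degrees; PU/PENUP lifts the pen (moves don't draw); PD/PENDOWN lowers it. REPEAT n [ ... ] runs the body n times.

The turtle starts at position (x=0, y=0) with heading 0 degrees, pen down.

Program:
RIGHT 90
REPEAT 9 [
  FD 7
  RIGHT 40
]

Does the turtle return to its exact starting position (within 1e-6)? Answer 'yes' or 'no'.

Executing turtle program step by step:
Start: pos=(0,0), heading=0, pen down
RT 90: heading 0 -> 270
REPEAT 9 [
  -- iteration 1/9 --
  FD 7: (0,0) -> (0,-7) [heading=270, draw]
  RT 40: heading 270 -> 230
  -- iteration 2/9 --
  FD 7: (0,-7) -> (-4.5,-12.362) [heading=230, draw]
  RT 40: heading 230 -> 190
  -- iteration 3/9 --
  FD 7: (-4.5,-12.362) -> (-11.393,-13.578) [heading=190, draw]
  RT 40: heading 190 -> 150
  -- iteration 4/9 --
  FD 7: (-11.393,-13.578) -> (-17.455,-10.078) [heading=150, draw]
  RT 40: heading 150 -> 110
  -- iteration 5/9 --
  FD 7: (-17.455,-10.078) -> (-19.849,-3.5) [heading=110, draw]
  RT 40: heading 110 -> 70
  -- iteration 6/9 --
  FD 7: (-19.849,-3.5) -> (-17.455,3.078) [heading=70, draw]
  RT 40: heading 70 -> 30
  -- iteration 7/9 --
  FD 7: (-17.455,3.078) -> (-11.393,6.578) [heading=30, draw]
  RT 40: heading 30 -> 350
  -- iteration 8/9 --
  FD 7: (-11.393,6.578) -> (-4.5,5.362) [heading=350, draw]
  RT 40: heading 350 -> 310
  -- iteration 9/9 --
  FD 7: (-4.5,5.362) -> (0,0) [heading=310, draw]
  RT 40: heading 310 -> 270
]
Final: pos=(0,0), heading=270, 9 segment(s) drawn

Start position: (0, 0)
Final position: (0, 0)
Distance = 0; < 1e-6 -> CLOSED

Answer: yes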